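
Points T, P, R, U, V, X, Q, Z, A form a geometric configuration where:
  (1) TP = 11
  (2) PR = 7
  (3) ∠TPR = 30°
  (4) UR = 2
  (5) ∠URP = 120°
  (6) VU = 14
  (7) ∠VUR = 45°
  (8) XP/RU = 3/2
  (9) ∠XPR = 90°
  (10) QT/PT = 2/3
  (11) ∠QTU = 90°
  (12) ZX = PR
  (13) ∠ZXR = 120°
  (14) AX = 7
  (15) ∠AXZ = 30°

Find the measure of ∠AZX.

From the given relations: ZX = PR = 7.
Step 1: By the law of cosines on triangle ZXA: ZA² = 7² + 7² − 2·7·7·cos(30°) = 13.13, so ZA ≈ 3.62.
Step 2: By the inverse law of cosines on triangle AZX: cos(∠AZX) = (3.62² + 7² − 7²) / (2·3.62·7) = 13.13/50.73 = 0.2588, so ∠AZX = 75°.

Therefore, the measure of angle ∠AZX = 75°.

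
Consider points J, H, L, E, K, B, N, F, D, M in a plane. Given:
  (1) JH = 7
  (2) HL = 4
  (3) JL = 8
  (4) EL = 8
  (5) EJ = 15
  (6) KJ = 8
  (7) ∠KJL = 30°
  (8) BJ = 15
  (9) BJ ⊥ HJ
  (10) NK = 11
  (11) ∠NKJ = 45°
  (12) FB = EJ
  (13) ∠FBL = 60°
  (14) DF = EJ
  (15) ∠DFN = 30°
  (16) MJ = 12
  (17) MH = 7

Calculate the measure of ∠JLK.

Step 1: By the law of cosines on triangle LJK: LK² = 8² + 8² − 2·8·8·cos(30°) = 17.15, so LK ≈ 4.14.
Step 2: By the inverse law of cosines on triangle JLK: cos(∠JLK) = (8² + 4.14² − 8²) / (2·8·4.14) = 17.15/66.26 = 0.2588, so ∠JLK = 75°.

Therefore, the measure of angle ∠JLK = 75°.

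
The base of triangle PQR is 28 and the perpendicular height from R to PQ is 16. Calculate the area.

Area = (1/2) * base * height
Area = (1/2) * 28 * 16
Area = 224

224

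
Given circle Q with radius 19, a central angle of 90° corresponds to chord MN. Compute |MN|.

Chord = 2(19) sin(45°) = 19*sqrt(2)

19*sqrt(2)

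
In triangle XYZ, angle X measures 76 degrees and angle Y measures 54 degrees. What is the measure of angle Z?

By the triangle angle sum property, the three interior angles of any triangle add up to 180°.
We know angle X = 76° and angle Y = 54°, so their sum is 130°.
Therefore angle Z = 180° - 130° = 50°.

50 degrees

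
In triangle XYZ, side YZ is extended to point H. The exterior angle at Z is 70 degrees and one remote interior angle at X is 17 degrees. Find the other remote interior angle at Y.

By the exterior angle theorem: exterior angle = sum of remote interior angles.
70 = 17 + angle Y
angle Y = 70 - 17 = 53 degrees

53 degrees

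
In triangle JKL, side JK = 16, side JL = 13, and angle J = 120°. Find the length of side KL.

By the law of cosines: KL^2 = JK^2 + JL^2 - 2*JK*JL*cos(J)
KL^2 = 16^2 + 13^2 - 2*16*13*cos(120°)
KL^2 = 256 + 169 - 416*(-1/2)
KL^2 = 633
KL = sqrt(633)

sqrt(633)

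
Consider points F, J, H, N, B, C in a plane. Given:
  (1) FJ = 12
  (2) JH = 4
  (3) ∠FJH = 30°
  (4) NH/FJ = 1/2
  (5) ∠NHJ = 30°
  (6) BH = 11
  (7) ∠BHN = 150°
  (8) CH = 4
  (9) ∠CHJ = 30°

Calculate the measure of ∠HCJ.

Step 1: By the law of cosines on triangle CHJ: CJ² = 4² + 4² − 2·4·4·cos(30°) = 4.29, so CJ ≈ 2.07.
Step 2: By the inverse law of cosines on triangle HCJ: cos(∠HCJ) = (4² + 2.07² − 4²) / (2·4·2.07) = 4.29/16.56 = 0.2588, so ∠HCJ = 75°.

Therefore, the measure of angle ∠HCJ = 75°.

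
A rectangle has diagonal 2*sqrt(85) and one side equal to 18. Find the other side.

The diagonal of a rectangle forms a right triangle with the two sides.
Rearranging the Pythagorean theorem: missing side = sqrt(d^2 - known^2).
= sqrt(340 - 324) = sqrt(16) = 4.

4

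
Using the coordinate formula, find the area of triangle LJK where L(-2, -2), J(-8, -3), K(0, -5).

The Shoelace formula computes the area from vertex coordinates by summing cross products.
For vertices (-2,-2), (-8,-3), (0,-5):
Signed sum = -2*-3 - -8*-2 + -8*-5 - 0*-3 + 0*-2 - -2*-5
= -10 + 40 + -10 = 20
Area = (1/2)|20| = 10.

10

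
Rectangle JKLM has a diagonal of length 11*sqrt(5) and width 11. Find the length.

b = sqrt(d^2 - a^2) = sqrt(605 - 121) = sqrt(484) = 22

22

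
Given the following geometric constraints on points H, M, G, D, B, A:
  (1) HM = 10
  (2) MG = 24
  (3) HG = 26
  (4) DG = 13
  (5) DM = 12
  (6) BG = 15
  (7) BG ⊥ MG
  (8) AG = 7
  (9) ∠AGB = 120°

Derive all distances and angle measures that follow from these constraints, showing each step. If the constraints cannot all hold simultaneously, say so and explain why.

The constraints are consistent.

Step 1: From MG = 24, GB = 15, and ∠MGB = 90°, by the law of cosines:
  MB² = MG² + GB² - 2·MG·GB·cos(90°) = 576 + 225 - 0 = 801
  MB = 3·√89

Step 2: From BG = 15, GA = 7, and ∠BGA = 120°, by the law of cosines:
  BA² = BG² + GA² - 2·BG·GA·cos(120°) = 225 + 49 + 105 = 379
  BA ≈ 19.47

Step 3: From HG = 26, HM = 10, GM = 24, by the inverse law of cosines:
  cos(∠GHM) = (HG² + HM² - GM²) / (2·HG·HM)
  ∠GHM = 67.38°

Step 4: From MD = 12, MG = 24, DG = 13, by the inverse law of cosines:
  cos(∠DMG) = (MD² + MG² - DG²) / (2·MD·MG)
  ∠DMG = 16.94°

Step 5: From MG = 24, MH = 10, GH = 26, by the inverse law of cosines:
  cos(∠GMH) = (MG² + MH² - GH²) / (2·MG·MH)
  ∠GMH = 90°

Step 6: From GD = 13, GM = 24, DM = 12, by the inverse law of cosines:
  cos(∠DGM) = (GD² + GM² - DM²) / (2·GD·GM)
  ∠DGM = 15.6°

Step 7: From GH = 26, GM = 24, HM = 10, by the inverse law of cosines:
  cos(∠HGM) = (GH² + GM² - HM²) / (2·GH·GM)
  ∠HGM = 22.62°

Step 8: From DG = 13, DM = 12, GM = 24, by the inverse law of cosines:
  cos(∠GDM) = (DG² + DM² - GM²) / (2·DG·DM)
  ∠GDM = 147.45°

Step 9: From MB = 3·√89, MG = 24, BG = 15, by the inverse law of cosines:
  cos(∠BMG) = (MB² + MG² - BG²) / (2·MB·MG)
  ∠BMG = 32.01°

Step 10: From BA = 19.47, BG = 15, AG = 7, by the inverse law of cosines:
  cos(∠ABG) = (BA² + BG² - AG²) / (2·BA·BG)
  ∠ABG = 18.14°

Step 11: From BG = 15, BM = 3·√89, GM = 24, by the inverse law of cosines:
  cos(∠GBM) = (BG² + BM² - GM²) / (2·BG·BM)
  ∠GBM = 57.99°

Step 12: From AB = 19.47, AG = 7, BG = 15, by the inverse law of cosines:
  cos(∠BAG) = (AB² + AG² - BG²) / (2·AB·AG)
  ∠BAG = 41.86°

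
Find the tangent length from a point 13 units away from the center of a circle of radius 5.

Let T be the point of tangency. Then CT ⊥ MT (radius ⊥ tangent).
In right triangle CTM: CM² = CT² + MT²
13² = 5² + MT²
MT² = 144, MT = 12

12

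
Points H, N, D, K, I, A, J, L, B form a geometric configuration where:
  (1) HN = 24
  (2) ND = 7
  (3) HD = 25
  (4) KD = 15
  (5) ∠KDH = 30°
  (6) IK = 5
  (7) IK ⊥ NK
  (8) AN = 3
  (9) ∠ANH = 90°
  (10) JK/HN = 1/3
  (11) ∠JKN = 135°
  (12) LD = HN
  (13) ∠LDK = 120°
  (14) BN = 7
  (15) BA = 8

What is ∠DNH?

Step 1: By the inverse law of cosines on triangle DNH: cos(∠DNH) = (7² + 24² − 25²) / (2·7·24) = 0/336 = 0, so ∠DNH = 90°.

Therefore, the measure of angle ∠DNH = 90°.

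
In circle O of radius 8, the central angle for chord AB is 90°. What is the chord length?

Drop a perpendicular from the center to the chord, bisecting both the chord and the central angle.
Each half-chord = r sin(θ/2) = 8 sin(45°).
The full chord = 2 × 8 × sin(45°) = 8*sqrt(2).

8*sqrt(2)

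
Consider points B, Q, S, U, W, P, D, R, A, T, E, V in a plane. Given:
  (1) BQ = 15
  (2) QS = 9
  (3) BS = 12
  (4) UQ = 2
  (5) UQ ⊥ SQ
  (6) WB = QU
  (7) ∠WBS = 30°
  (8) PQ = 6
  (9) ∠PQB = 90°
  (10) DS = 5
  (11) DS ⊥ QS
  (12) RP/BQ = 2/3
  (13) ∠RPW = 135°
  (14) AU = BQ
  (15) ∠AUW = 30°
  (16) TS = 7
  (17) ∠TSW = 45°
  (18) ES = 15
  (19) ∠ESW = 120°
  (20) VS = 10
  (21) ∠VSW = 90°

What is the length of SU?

Step 1: By the law of cosines on triangle SQU: SU² = 9² + 2² − 2·9·2·cos(90°) = 85, so SU = √85.

Therefore, the length of SU = √85.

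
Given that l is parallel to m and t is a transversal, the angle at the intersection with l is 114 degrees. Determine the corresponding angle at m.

When a transversal crosses parallel lines, angles in the same position at each intersection are called corresponding angles.
These are always equal, so the answer is 114 degrees.

114 degrees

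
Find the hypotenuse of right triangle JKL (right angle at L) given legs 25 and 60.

By the Pythagorean theorem: JK^2 = JL^2 + KL^2
JK^2 = 25^2 + 60^2 = 625 + 3600 = 4225
JK = sqrt(4225) = 65

65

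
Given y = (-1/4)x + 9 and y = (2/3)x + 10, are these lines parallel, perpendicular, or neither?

Slope of line 1: m1 = -1/4
Slope of line 2: m2 = 2/3
m1 != m2 (-1/4 != 2/3), so not parallel.
m1 * m2 = (-1/4) * (2/3) = -1/6 != -1, so not perpendicular.
The lines are neither parallel nor perpendicular.

Neither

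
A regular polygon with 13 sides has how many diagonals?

Each of the 13 vertices connects to 10 non-adjacent vertices via diagonals.
Total connections = 13 × 10 = 130, but each diagonal is counted twice.
Number of diagonals = 130 / 2 = 65.

65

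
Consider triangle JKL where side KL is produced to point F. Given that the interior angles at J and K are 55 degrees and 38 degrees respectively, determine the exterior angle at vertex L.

By the exterior angle theorem, an exterior angle of a triangle equals the sum of the two remote interior angles.
Exterior angle = angle J + angle K
Exterior angle = 55 + 38 = 93 degrees

93 degrees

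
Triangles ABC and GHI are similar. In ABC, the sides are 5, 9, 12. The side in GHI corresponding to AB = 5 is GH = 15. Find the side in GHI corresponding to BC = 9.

Since the triangles are similar, the ratio of corresponding sides is constant.
Scale factor k = GH / AB = 15 / 5 = 3
HI = k * BC = 3 * 9 = 27

27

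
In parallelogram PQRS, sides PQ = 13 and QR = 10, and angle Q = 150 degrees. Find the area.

Area = 13 * 10 * sin(150°) = 130 * 1/2 = 65

65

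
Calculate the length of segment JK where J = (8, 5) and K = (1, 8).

The horizontal distance is |1 - 8| = 7 and the vertical distance is |8 - 5| = 3.
By the Pythagorean theorem, d = sqrt(7^2 + 3^2) = sqrt(58).

sqrt(58)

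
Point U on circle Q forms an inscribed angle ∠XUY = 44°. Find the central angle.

By the inscribed angle theorem, the central angle is twice the inscribed angle.
Central angle = 2 × 44° = 88°

88°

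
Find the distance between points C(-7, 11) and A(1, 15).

d = sqrt((1 - -7)^2 + (15 - 11)^2)
d = sqrt(8^2 + 4^2)
d = sqrt(64 + 16)
d = sqrt(80) = 4*sqrt(5)

4*sqrt(5)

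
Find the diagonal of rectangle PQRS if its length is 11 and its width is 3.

Using the Pythagorean theorem:
d² = 11² + 3² = 121 + 9 = 130
d = sqrt(130)

sqrt(130)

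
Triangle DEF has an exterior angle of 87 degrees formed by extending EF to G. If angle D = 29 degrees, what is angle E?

angle E = 87 - 29 = 58 degrees (exterior angle theorem).

58 degrees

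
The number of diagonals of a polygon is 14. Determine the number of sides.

Using d = n(n - 3)/2, we solve 14 = n(n - 3)/2.
So n(n - 3) = 28.
Testing n = 7: 7 * 4 = 28 = 28. Correct.
The polygon has 7 sides.

7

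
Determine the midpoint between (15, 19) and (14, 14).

The midpoint is the point halfway along the segment.
Move half the horizontal distance: 15 + (14 - 15)/2 = 15 + -1/2 = 29/2
Move half the vertical distance: 19 + (14 - 19)/2 = 19 + -5/2 = 33/2
Midpoint = (29/2, 33/2)

(29/2, 33/2)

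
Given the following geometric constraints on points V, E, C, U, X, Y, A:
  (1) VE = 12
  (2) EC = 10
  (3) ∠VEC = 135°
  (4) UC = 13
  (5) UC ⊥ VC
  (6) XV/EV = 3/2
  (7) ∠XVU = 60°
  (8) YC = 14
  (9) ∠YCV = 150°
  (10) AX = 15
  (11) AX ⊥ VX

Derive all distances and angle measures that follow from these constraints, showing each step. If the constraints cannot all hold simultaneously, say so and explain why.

The constraints are consistent.

From the given relations:
  XV = 3/2·EV = 3/2·12 = 18

Step 1: From VE = 12, EC = 10, and ∠VEC = 135°, by the law of cosines:
  VC² = VE² + EC² - 2·VE·EC·cos(135°) = 144 + 100 + 169.7 = 413.7
  VC ≈ 20.34

Step 2: From VX = 18, XA = 15, and ∠VXA = 90°, by the law of cosines:
  VA² = VX² + XA² - 2·VX·XA·cos(90°) = 324 + 225 - 0 = 549
  VA = 3·√61

Step 3: From VC = 20.34, CU = 13, and ∠VCU = 90°, by the law of cosines:
  VU² = VC² + CU² - 2·VC·CU·cos(90°) = 413.7 + 169 - 0 = 582.7
  VU ≈ 24.14

Step 4: From VC = 20.34, CY = 14, and ∠VCY = 150°, by the law of cosines:
  VY² = VC² + CY² - 2·VC·CY·cos(150°) = 413.7 + 196 + 493.2 = 1103
  VY ≈ 33.21

Step 5: From VA = 3·√61, VX = 18, AX = 15, by the inverse law of cosines:
  cos(∠AVX) = (VA² + VX² - AX²) / (2·VA·VX)
  ∠AVX = 39.81°

Step 6: From VC = 20.34, VE = 12, CE = 10, by the inverse law of cosines:
  cos(∠CVE) = (VC² + VE² - CE²) / (2·VC·VE)
  ∠CVE = 20.34°

Step 7: From CE = 10, CV = 20.34, EV = 12, by the inverse law of cosines:
  cos(∠ECV) = (CE² + CV² - EV²) / (2·CE·CV)
  ∠ECV = 24.66°

Step 8: From AV = 3·√61, AX = 15, VX = 18, by the inverse law of cosines:
  cos(∠VAX) = (AV² + AX² - VX²) / (2·AV·AX)
  ∠VAX = 50.19°

Step 9: From UV = 24.14, VX = 18, and ∠UVX = 60°, by the law of cosines:
  UX² = UV² + VX² - 2·UV·VX·cos(60°) = 582.7 + 324 - 434.5 = 472.2
  UX ≈ 21.73

Step 10: From VC = 20.34, VU = 24.14, CU = 13, by the inverse law of cosines:
  cos(∠CVU) = (VC² + VU² - CU²) / (2·VC·VU)
  ∠CVU = 32.58°

Step 11: From VC = 20.34, VY = 33.21, CY = 14, by the inverse law of cosines:
  cos(∠CVY) = (VC² + VY² - CY²) / (2·VC·VY)
  ∠CVY = 12.17°

Step 12: From UC = 13, UV = 24.14, CV = 20.34, by the inverse law of cosines:
  cos(∠CUV) = (UC² + UV² - CV²) / (2·UC·UV)
  ∠CUV = 57.42°

Step 13: From YC = 14, YV = 33.21, CV = 20.34, by the inverse law of cosines:
  cos(∠CYV) = (YC² + YV² - CV²) / (2·YC·YV)
  ∠CYV = 17.83°

Step 14: From UV = 24.14, UX = 21.73, VX = 18, by the inverse law of cosines:
  cos(∠VUX) = (UV² + UX² - VX²) / (2·UV·UX)
  ∠VUX = 45.84°

Step 15: From XU = 21.73, XV = 18, UV = 24.14, by the inverse law of cosines:
  cos(∠UXV) = (XU² + XV² - UV²) / (2·XU·XV)
  ∠UXV = 74.16°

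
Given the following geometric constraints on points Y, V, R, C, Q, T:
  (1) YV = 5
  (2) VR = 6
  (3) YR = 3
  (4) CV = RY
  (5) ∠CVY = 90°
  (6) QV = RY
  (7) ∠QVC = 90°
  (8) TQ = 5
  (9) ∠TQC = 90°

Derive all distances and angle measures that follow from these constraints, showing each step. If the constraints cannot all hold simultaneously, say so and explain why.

The constraints are consistent.

From the given relations:
  CV = RY = 3
  QV = RY = 3

Step 1: From YV = 5, VC = 3, and ∠YVC = 90°, by the law of cosines:
  YC² = YV² + VC² - 2·YV·VC·cos(90°) = 25 + 9 - 0 = 34
  YC = √34

Step 2: From CV = 3, VQ = 3, and ∠CVQ = 90°, by the law of cosines:
  CQ² = CV² + VQ² - 2·CV·VQ·cos(90°) = 9 + 9 - 0 = 18
  CQ = 3·√2

Step 3: From YR = 3, YV = 5, RV = 6, by the inverse law of cosines:
  cos(∠RYV) = (YR² + YV² - RV²) / (2·YR·YV)
  ∠RYV = 93.82°

Step 4: From VR = 6, VY = 5, RY = 3, by the inverse law of cosines:
  cos(∠RVY) = (VR² + VY² - RY²) / (2·VR·VY)
  ∠RVY = 29.93°

Step 5: From RV = 6, RY = 3, VY = 5, by the inverse law of cosines:
  cos(∠VRY) = (RV² + RY² - VY²) / (2·RV·RY)
  ∠VRY = 56.25°

Step 6: From CQ = 3·√2, QT = 5, and ∠CQT = 90°, by the law of cosines:
  CT² = CQ² + QT² - 2·CQ·QT·cos(90°) = 18 + 25 - 0 = 43
  CT = √43

Step 7: From YC = √34, YV = 5, CV = 3, by the inverse law of cosines:
  cos(∠CYV) = (YC² + YV² - CV²) / (2·YC·YV)
  ∠CYV = 30.96°

Step 8: From CQ = 3·√2, CV = 3, QV = 3, by the inverse law of cosines:
  cos(∠QCV) = (CQ² + CV² - QV²) / (2·CQ·CV)
  ∠QCV = 45°

Step 9: From CV = 3, CY = √34, VY = 5, by the inverse law of cosines:
  cos(∠VCY) = (CV² + CY² - VY²) / (2·CV·CY)
  ∠VCY = 59.04°

Step 10: From QC = 3·√2, QV = 3, CV = 3, by the inverse law of cosines:
  cos(∠CQV) = (QC² + QV² - CV²) / (2·QC·QV)
  ∠CQV = 45°

Step 11: From CQ = 3·√2, CT = √43, QT = 5, by the inverse law of cosines:
  cos(∠QCT) = (CQ² + CT² - QT²) / (2·CQ·CT)
  ∠QCT = 49.68°

Step 12: From TC = √43, TQ = 5, CQ = 3·√2, by the inverse law of cosines:
  cos(∠CTQ) = (TC² + TQ² - CQ²) / (2·TC·TQ)
  ∠CTQ = 40.32°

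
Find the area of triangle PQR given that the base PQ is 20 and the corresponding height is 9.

Area = (1/2) * base * height
Area = (1/2) * 20 * 9
Area = 90

90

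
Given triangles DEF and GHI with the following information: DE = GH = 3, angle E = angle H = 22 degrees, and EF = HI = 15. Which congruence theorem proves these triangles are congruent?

The given information matches SAS: Two pairs of corresponding sides and the included angle are equal (Side-Angle-Side).

SAS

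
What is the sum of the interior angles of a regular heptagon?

The sum of interior angles of an n-sided polygon is (n - 2) * 180.
For n = 7: (7 - 2) * 180 = 5 * 180 = 900 degrees.

900 degrees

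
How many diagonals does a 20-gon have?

Each of the 20 vertices connects to 17 non-adjacent vertices via diagonals.
Total connections = 20 × 17 = 340, but each diagonal is counted twice.
Number of diagonals = 340 / 2 = 170.

170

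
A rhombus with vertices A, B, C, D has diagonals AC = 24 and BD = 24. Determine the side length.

Half-diagonals are 12 and 12. side = sqrt(12^2 + 12^2) = sqrt(288) = 12*sqrt(2)

12*sqrt(2)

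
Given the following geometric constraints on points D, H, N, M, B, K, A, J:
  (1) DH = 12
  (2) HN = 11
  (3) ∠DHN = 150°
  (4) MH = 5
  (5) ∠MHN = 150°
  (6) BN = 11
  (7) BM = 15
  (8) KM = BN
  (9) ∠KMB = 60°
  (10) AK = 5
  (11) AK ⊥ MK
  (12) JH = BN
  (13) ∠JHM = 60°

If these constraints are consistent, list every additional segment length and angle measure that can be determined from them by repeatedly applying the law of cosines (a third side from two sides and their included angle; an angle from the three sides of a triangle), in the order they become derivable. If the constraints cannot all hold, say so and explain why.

The constraints are consistent. Derivable facts, in order:
After 1 step:
- BK = √181
- DN ≈ 22.22
- MA = √146
- MJ = √91
- NM ≈ 15.53
After 2 steps:
- ∠AMK = 24.44°
- ∠BKM = 74.92°
- ∠BMN = 42.19°
- ∠BNM = 66.32°
- ∠DNH = 15.67°
- ∠HDN = 14.33°
- ∠HJM = 27°
- ∠HMJ = 93°
- ∠HMN = 20.74°
- ∠HNM = 9.26°
- ∠KAM = 65.56°
- ∠KBM = 45.08°
- ∠MBN = 71.5°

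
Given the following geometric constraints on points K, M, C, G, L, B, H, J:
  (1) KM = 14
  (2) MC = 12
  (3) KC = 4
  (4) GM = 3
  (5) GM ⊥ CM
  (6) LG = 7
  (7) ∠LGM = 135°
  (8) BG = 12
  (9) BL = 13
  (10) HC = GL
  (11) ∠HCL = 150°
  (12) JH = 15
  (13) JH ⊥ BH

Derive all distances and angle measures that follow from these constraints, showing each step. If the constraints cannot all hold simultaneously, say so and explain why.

The constraints are consistent.

From the given relations:
  HC = GL = 7

Step 1: From MG = 3, GL = 7, and ∠MGL = 135°, by the law of cosines:
  ML² = MG² + GL² - 2·MG·GL·cos(135°) = 9 + 49 + 29.7 = 87.7
  ML ≈ 9.36

Step 2: From CM = 12, MG = 3, and ∠CMG = 90°, by the law of cosines:
  CG² = CM² + MG² - 2·CM·MG·cos(90°) = 144 + 9 - 0 = 153
  CG = 3·√17

Step 3: From KC = 4, KM = 14, CM = 12, by the inverse law of cosines:
  cos(∠CKM) = (KC² + KM² - CM²) / (2·KC·KM)
  ∠CKM = 52.62°

Step 4: From MC = 12, MK = 14, CK = 4, by the inverse law of cosines:
  cos(∠CMK) = (MC² + MK² - CK²) / (2·MC·MK)
  ∠CMK = 15.36°

Step 5: From CK = 4, CM = 12, KM = 14, by the inverse law of cosines:
  cos(∠KCM) = (CK² + CM² - KM²) / (2·CK·CM)
  ∠KCM = 112.02°

Step 6: From GB = 12, GL = 7, BL = 13, by the inverse law of cosines:
  cos(∠BGL) = (GB² + GL² - BL²) / (2·GB·GL)
  ∠BGL = 81.79°

Step 7: From LB = 13, LG = 7, BG = 12, by the inverse law of cosines:
  cos(∠BLG) = (LB² + LG² - BG²) / (2·LB·LG)
  ∠BLG = 66.01°

Step 8: From BG = 12, BL = 13, GL = 7, by the inverse law of cosines:
  cos(∠GBL) = (BG² + BL² - GL²) / (2·BG·BL)
  ∠GBL = 32.2°

Step 9: From MG = 3, ML = 9.36, GL = 7, by the inverse law of cosines:
  cos(∠GML) = (MG² + ML² - GL²) / (2·MG·ML)
  ∠GML = 31.91°

Step 10: From CG = 3·√17, CM = 12, GM = 3, by the inverse law of cosines:
  cos(∠GCM) = (CG² + CM² - GM²) / (2·CG·CM)
  ∠GCM = 14.04°

Step 11: From GC = 3·√17, GM = 3, CM = 12, by the inverse law of cosines:
  cos(∠CGM) = (GC² + GM² - CM²) / (2·GC·GM)
  ∠CGM = 75.96°

Step 12: From LG = 7, LM = 9.36, GM = 3, by the inverse law of cosines:
  cos(∠GLM) = (LG² + LM² - GM²) / (2·LG·LM)
  ∠GLM = 13.09°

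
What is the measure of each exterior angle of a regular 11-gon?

Each exterior angle of a regular n-gon is 360 / n.
For n = 11: 360 / 11 = 360/11 degrees.

360/11 degrees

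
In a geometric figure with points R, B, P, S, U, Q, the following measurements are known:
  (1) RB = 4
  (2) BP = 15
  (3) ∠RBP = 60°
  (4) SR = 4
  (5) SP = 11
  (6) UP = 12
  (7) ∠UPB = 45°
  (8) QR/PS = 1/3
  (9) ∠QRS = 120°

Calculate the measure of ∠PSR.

Step 1: By the law of cosines on triangle PBR: PR² = 15² + 4² − 2·15·4·cos(60°) = 181, so PR = √181.
Step 2: By the inverse law of cosines on triangle PSR: cos(∠PSR) = (11² + 4² − √181²) / (2·11·4) = -44/88 = -0.5, so ∠PSR = 120°.

Therefore, the measure of angle ∠PSR = 120°.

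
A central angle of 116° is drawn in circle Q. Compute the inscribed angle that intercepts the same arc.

An inscribed angle intercepts an arc from a point on the circle, while the central angle intercepts the same arc from the center.
The inscribed angle is always half the central angle: 116° / 2 = 58°.

58°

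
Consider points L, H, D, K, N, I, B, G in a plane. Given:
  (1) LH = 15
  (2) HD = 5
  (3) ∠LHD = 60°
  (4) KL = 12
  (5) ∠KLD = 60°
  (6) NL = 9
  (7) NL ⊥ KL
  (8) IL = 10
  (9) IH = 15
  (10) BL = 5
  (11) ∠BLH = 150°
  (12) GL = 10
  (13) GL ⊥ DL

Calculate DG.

Step 1: By the law of cosines on triangle LHD: LD² = 15² + 5² − 2·15·5·cos(60°) = 175, so LD = 5·√7.
Step 2: By the law of cosines on triangle DLG: DG² = (5·√7)² + 10² − 2·5·√7·10·cos(90°) = 275, so DG = 5·√11.

Therefore, the length of DG = 5·√11.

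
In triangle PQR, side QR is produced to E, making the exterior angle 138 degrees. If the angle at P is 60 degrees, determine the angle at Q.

The exterior angle theorem states that an exterior angle equals the sum of the two non-adjacent interior angles.
So 138 = 60 + angle Q, which gives angle Q = 138 - 60 = 78 degrees.

78 degrees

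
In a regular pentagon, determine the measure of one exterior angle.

Each exterior angle of a regular n-gon is 360 / n.
For n = 5: 360 / 5 = 72 degrees.

72 degrees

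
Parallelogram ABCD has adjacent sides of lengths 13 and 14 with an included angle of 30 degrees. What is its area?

Area = a * b * sin(theta)
Area = 13 * 14 * sin(30 degrees)
Area = 182 * 1/2
Area = 91

91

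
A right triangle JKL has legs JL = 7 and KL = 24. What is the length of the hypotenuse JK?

JK = sqrt(7^2 + 24^2) = sqrt(625) = 25

25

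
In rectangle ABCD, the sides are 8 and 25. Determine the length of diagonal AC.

d = sqrt(8^2 + 25^2) = sqrt(689)

sqrt(689)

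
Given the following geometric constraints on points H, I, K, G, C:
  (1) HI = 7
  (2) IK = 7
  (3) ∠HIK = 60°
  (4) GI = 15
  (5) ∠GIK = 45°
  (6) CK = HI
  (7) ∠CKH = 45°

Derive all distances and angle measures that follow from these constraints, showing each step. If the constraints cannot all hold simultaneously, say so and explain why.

The constraints are consistent.

From the given relations:
  CK = HI = 7

Step 1: From HI = 7, IK = 7, and ∠HIK = 60°, by the law of cosines:
  HK² = HI² + IK² - 2·HI·IK·cos(60°) = 49 + 49 - 49 = 49
  HK = 7

Step 2: From KI = 7, IG = 15, and ∠KIG = 45°, by the law of cosines:
  KG² = KI² + IG² - 2·KI·IG·cos(45°) = 49 + 225 - 148.5 = 125.5
  KG ≈ 11.2

Step 3: From HK = 7, KC = 7, and ∠HKC = 45°, by the law of cosines:
  HC² = HK² + KC² - 2·HK·KC·cos(45°) = 49 + 49 - 69.3 = 28.7
  HC ≈ 5.36

Step 4: From HI = 7, HK = 7, IK = 7, by the inverse law of cosines:
  cos(∠IHK) = (HI² + HK² - IK²) / (2·HI·HK)
  ∠IHK = 60°

Step 5: From KG = 11.2, KI = 7, GI = 15, by the inverse law of cosines:
  cos(∠GKI) = (KG² + KI² - GI²) / (2·KG·KI)
  ∠GKI = 108.78°

Step 6: From KH = 7, KI = 7, HI = 7, by the inverse law of cosines:
  cos(∠HKI) = (KH² + KI² - HI²) / (2·KH·KI)
  ∠HKI = 60°

Step 7: From GI = 15, GK = 11.2, IK = 7, by the inverse law of cosines:
  cos(∠IGK) = (GI² + GK² - IK²) / (2·GI·GK)
  ∠IGK = 26.22°

Step 8: From HC = 5.36, HK = 7, CK = 7, by the inverse law of cosines:
  cos(∠CHK) = (HC² + HK² - CK²) / (2·HC·HK)
  ∠CHK = 67.5°

Step 9: From CH = 5.36, CK = 7, HK = 7, by the inverse law of cosines:
  cos(∠HCK) = (CH² + CK² - HK²) / (2·CH·CK)
  ∠HCK = 67.5°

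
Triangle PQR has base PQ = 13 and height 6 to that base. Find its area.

A triangle's area is half the area of a rectangle with the same base and height.
Area = (1/2) * 13 * 6 = 39.

39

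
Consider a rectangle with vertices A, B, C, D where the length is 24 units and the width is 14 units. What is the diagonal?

A rectangle's diagonal splits it into two right triangles, with the diagonal as the hypotenuse.
By the Pythagorean theorem, d^2 = 24^2 + 14^2 = 772.
Therefore d = sqrt(772) = 2*sqrt(193).

2*sqrt(193)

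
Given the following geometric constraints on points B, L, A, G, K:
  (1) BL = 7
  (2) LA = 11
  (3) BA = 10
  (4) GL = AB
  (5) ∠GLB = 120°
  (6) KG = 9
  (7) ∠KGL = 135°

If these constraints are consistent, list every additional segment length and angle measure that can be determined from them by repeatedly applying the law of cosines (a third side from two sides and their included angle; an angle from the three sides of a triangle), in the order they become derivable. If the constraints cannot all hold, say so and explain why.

The constraints are consistent. Derivable facts, in order:
After 1 step:
- BG ≈ 14.8
- LK ≈ 17.56
- ∠ABL = 78.46°
- ∠ALB = 62.96°
- ∠BAL = 38.57°
After 2 steps:
- ∠BGL = 24.18°
- ∠GBL = 35.82°
- ∠GKL = 23.75°
- ∠GLK = 21.25°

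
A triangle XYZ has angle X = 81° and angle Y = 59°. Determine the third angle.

Let angle Z = x. Then 81 + 59 + x = 180.
x = 180 - 140 = 40 degrees.

40 degrees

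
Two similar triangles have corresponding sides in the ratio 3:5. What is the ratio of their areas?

Area ratio = (side ratio)^2 = (3/5)^2 = 9:25.

9:25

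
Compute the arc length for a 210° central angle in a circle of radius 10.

Arc length = 2πr × θ/360
= 2π × 10 × 7/12
= 35*pi/3

35*pi/3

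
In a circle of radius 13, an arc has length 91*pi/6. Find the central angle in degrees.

The full circumference is 2πr = 26*pi.
The arc is 91*pi/6 / 26*pi = 7/12 of the full circle.
So the central angle = 7/12 × 360° = 210°.

210°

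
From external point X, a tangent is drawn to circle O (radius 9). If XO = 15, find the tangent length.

Let T be the point of tangency. Then OT ⊥ XT (radius ⊥ tangent).
In right triangle OTX: OX² = OT² + XT²
15² = 9² + XT²
XT² = 144, XT = 12

12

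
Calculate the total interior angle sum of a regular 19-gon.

The sum of interior angles of an n-sided polygon is (n - 2) * 180.
For n = 19: (19 - 2) * 180 = 17 * 180 = 3060 degrees.

3060 degrees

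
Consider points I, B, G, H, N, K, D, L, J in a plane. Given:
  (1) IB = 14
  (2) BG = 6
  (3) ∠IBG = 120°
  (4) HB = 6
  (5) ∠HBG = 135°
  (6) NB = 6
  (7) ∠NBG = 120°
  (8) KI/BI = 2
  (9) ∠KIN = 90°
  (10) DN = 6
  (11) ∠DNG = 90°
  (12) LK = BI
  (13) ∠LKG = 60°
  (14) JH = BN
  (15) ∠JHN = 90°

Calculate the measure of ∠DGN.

Step 1: By the law of cosines on triangle GBN: GN² = 6² + 6² − 2·6·6·cos(120°) = 108, so GN = 6·√3.
Step 2: By the law of cosines on triangle GND: GD² = (6·√3)² + 6² − 2·6·√3·6·cos(90°) = 144, so GD = 12.
Step 3: By the inverse law of cosines on triangle DGN: cos(∠DGN) = (12² + (6·√3)² − 6²) / (2·12·6·√3) = 216/249.42 = 0.866, so ∠DGN = 30°.

Therefore, the measure of angle ∠DGN = 30°.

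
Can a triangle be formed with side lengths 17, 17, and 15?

Check all three triangle inequalities:
17 + 17 = 34 > 15 ✓
17 + 15 = 32 > 17 ✓
17 + 15 = 32 > 17 ✓
All conditions hold, so these sides form a valid triangle.

Yes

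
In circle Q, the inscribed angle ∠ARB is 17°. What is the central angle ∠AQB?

Central angle = 2 × 17° = 34° (inscribed angle theorem).

34°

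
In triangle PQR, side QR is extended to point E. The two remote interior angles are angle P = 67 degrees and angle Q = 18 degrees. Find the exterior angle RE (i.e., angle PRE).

The interior angle at R is 180 - 67 - 18 = 95 degrees.
The exterior angle and interior angle at R are supplementary:
Exterior angle = 180 - 95 = 85 degrees.

85 degrees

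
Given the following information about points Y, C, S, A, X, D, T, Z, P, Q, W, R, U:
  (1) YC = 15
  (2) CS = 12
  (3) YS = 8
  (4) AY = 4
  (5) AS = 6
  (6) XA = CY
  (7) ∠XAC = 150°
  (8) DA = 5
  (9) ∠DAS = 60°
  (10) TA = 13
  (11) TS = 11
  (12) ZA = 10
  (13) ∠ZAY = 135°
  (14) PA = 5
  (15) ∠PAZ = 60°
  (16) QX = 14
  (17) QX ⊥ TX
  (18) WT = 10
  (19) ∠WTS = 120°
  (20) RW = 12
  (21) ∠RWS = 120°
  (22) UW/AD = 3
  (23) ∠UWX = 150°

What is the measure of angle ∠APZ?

Step 1: By the law of cosines on triangle PAZ: PZ² = 5² + 10² − 2·5·10·cos(60°) = 75, so PZ = 5·√3.
Step 2: By the inverse law of cosines on triangle APZ: cos(∠APZ) = (5² + (5·√3)² − 10²) / (2·5·5·√3) = 0/86.6 = 0, so ∠APZ = 90°.

Therefore, the measure of angle ∠APZ = 90°.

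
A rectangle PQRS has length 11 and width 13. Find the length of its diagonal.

A rectangle's diagonal splits it into two right triangles, with the diagonal as the hypotenuse.
By the Pythagorean theorem, d^2 = 11^2 + 13^2 = 290.
Therefore d = sqrt(290).

sqrt(290)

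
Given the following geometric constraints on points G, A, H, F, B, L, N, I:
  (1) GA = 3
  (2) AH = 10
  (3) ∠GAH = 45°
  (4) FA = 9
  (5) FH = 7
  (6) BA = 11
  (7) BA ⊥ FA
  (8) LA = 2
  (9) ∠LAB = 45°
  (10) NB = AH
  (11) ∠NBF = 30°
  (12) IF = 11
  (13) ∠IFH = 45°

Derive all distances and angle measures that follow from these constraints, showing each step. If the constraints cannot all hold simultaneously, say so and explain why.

The constraints are consistent.

From the given relations:
  NB = AH = 10

Step 1: From GA = 3, AH = 10, and ∠GAH = 45°, by the law of cosines:
  GH² = GA² + AH² - 2·GA·AH·cos(45°) = 9 + 100 - 42.43 = 66.57
  GH ≈ 8.16

Step 2: From HF = 7, FI = 11, and ∠HFI = 45°, by the law of cosines:
  HI² = HF² + FI² - 2·HF·FI·cos(45°) = 49 + 121 - 108.9 = 61.11
  HI ≈ 7.82

Step 3: From FA = 9, AB = 11, and ∠FAB = 90°, by the law of cosines:
  FB² = FA² + AB² - 2·FA·AB·cos(90°) = 81 + 121 - 0 = 202
  FB ≈ 14.21

Step 4: From BA = 11, AL = 2, and ∠BAL = 45°, by the law of cosines:
  BL² = BA² + AL² - 2·BA·AL·cos(45°) = 121 + 4 - 31.11 = 93.89
  BL ≈ 9.69

Step 5: From AF = 9, AH = 10, FH = 7, by the inverse law of cosines:
  cos(∠FAH) = (AF² + AH² - FH²) / (2·AF·AH)
  ∠FAH = 42.83°

Step 6: From HA = 10, HF = 7, AF = 9, by the inverse law of cosines:
  cos(∠AHF) = (HA² + HF² - AF²) / (2·HA·HF)
  ∠AHF = 60.94°

Step 7: From FA = 9, FH = 7, AH = 10, by the inverse law of cosines:
  cos(∠AFH) = (FA² + FH² - AH²) / (2·FA·FH)
  ∠AFH = 76.23°

Step 8: From FB = 14.21, BN = 10, and ∠FBN = 30°, by the law of cosines:
  FN² = FB² + BN² - 2·FB·BN·cos(30°) = 202 + 100 - 246.2 = 55.83
  FN ≈ 7.47

Step 9: From GA = 3, GH = 8.16, AH = 10, by the inverse law of cosines:
  cos(∠AGH) = (GA² + GH² - AH²) / (2·GA·GH)
  ∠AGH = 119.93°

Step 10: From HA = 10, HG = 8.16, AG = 3, by the inverse law of cosines:
  cos(∠AHG) = (HA² + HG² - AG²) / (2·HA·HG)
  ∠AHG = 15.07°

Step 11: From HF = 7, HI = 7.82, FI = 11, by the inverse law of cosines:
  cos(∠FHI) = (HF² + HI² - FI²) / (2·HF·HI)
  ∠FHI = 95.71°

Step 12: From FA = 9, FB = 14.21, AB = 11, by the inverse law of cosines:
  cos(∠AFB) = (FA² + FB² - AB²) / (2·FA·FB)
  ∠AFB = 50.71°

Step 13: From BA = 11, BF = 14.21, AF = 9, by the inverse law of cosines:
  cos(∠ABF) = (BA² + BF² - AF²) / (2·BA·BF)
  ∠ABF = 39.29°

Step 14: From BA = 11, BL = 9.69, AL = 2, by the inverse law of cosines:
  cos(∠ABL) = (BA² + BL² - AL²) / (2·BA·BL)
  ∠ABL = 8.39°

Step 15: From LA = 2, LB = 9.69, AB = 11, by the inverse law of cosines:
  cos(∠ALB) = (LA² + LB² - AB²) / (2·LA·LB)
  ∠ALB = 126.61°

Step 16: From IF = 11, IH = 7.82, FH = 7, by the inverse law of cosines:
  cos(∠FIH) = (IF² + IH² - FH²) / (2·IF·IH)
  ∠FIH = 39.29°

Step 17: From FB = 14.21, FN = 7.47, BN = 10, by the inverse law of cosines:
  cos(∠BFN) = (FB² + FN² - BN²) / (2·FB·FN)
  ∠BFN = 42°

Step 18: From NB = 10, NF = 7.47, BF = 14.21, by the inverse law of cosines:
  cos(∠BNF) = (NB² + NF² - BF²) / (2·NB·NF)
  ∠BNF = 108°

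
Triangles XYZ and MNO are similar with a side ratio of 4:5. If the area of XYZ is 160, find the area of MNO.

For similar figures, the area ratio equals the square of the side ratio.
Side ratio (XYZ to MNO) = 4:5, so area ratio = 4^2:5^2 = 16:25.
If the area of XYZ is 160, then the area of MNO = 160 * (25/16) = 250.

250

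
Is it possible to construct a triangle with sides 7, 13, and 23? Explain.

The longest side is 23. The other two sides sum to 7 + 13 = 20.
Since 20 ≤ 23, the two shorter sides cannot reach around to close the triangle.

No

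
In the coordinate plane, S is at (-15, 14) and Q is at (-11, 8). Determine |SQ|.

d = sqrt((-11 - -15)^2 + (8 - 14)^2)
d = sqrt(4^2 + -6^2)
d = sqrt(16 + 36)
d = sqrt(52) = 2*sqrt(13)

2*sqrt(13)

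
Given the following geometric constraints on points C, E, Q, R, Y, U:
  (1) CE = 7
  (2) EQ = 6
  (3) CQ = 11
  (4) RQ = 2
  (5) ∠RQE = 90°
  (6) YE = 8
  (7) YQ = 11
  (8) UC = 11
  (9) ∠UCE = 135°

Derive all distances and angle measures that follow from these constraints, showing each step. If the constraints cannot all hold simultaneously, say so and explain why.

The constraints are consistent.

Step 1: From EQ = 6, QR = 2, and ∠EQR = 90°, by the law of cosines:
  ER² = EQ² + QR² - 2·EQ·QR·cos(90°) = 36 + 4 - 0 = 40
  ER = 2·√10

Step 2: From EC = 7, CU = 11, and ∠ECU = 135°, by the law of cosines:
  EU² = EC² + CU² - 2·EC·CU·cos(135°) = 49 + 121 + 108.9 = 278.9
  EU ≈ 16.7

Step 3: From CE = 7, CQ = 11, EQ = 6, by the inverse law of cosines:
  cos(∠ECQ) = (CE² + CQ² - EQ²) / (2·CE·CQ)
  ∠ECQ = 29.53°

Step 4: From EC = 7, EQ = 6, CQ = 11, by the inverse law of cosines:
  cos(∠CEQ) = (EC² + EQ² - CQ²) / (2·EC·EQ)
  ∠CEQ = 115.38°

Step 5: From EQ = 6, EY = 8, QY = 11, by the inverse law of cosines:
  cos(∠QEY) = (EQ² + EY² - QY²) / (2·EQ·EY)
  ∠QEY = 102.64°

Step 6: From QC = 11, QE = 6, CE = 7, by the inverse law of cosines:
  cos(∠CQE) = (QC² + QE² - CE²) / (2·QC·QE)
  ∠CQE = 35.1°

Step 7: From QE = 6, QY = 11, EY = 8, by the inverse law of cosines:
  cos(∠EQY) = (QE² + QY² - EY²) / (2·QE·QY)
  ∠EQY = 45.21°

Step 8: From YE = 8, YQ = 11, EQ = 6, by the inverse law of cosines:
  cos(∠EYQ) = (YE² + YQ² - EQ²) / (2·YE·YQ)
  ∠EYQ = 32.16°

Step 9: From EC = 7, EU = 16.7, CU = 11, by the inverse law of cosines:
  cos(∠CEU) = (EC² + EU² - CU²) / (2·EC·EU)
  ∠CEU = 27.76°

Step 10: From EQ = 6, ER = 2·√10, QR = 2, by the inverse law of cosines:
  cos(∠QER) = (EQ² + ER² - QR²) / (2·EQ·ER)
  ∠QER = 18.43°

Step 11: From RE = 2·√10, RQ = 2, EQ = 6, by the inverse law of cosines:
  cos(∠ERQ) = (RE² + RQ² - EQ²) / (2·RE·RQ)
  ∠ERQ = 71.57°

Step 12: From UC = 11, UE = 16.7, CE = 7, by the inverse law of cosines:
  cos(∠CUE) = (UC² + UE² - CE²) / (2·UC·UE)
  ∠CUE = 17.24°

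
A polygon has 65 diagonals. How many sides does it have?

Using d = n(n - 3)/2, we solve 65 = n(n - 3)/2.
So n(n - 3) = 130.
Testing n = 13: 13 * 10 = 130 = 130. Correct.
The polygon has 13 sides.

13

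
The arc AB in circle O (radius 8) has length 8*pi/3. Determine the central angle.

Arc length L = 2πr × θ/360, so θ = 360L / (2πr).
θ = 360 × 8*pi/3 / (2π × 8)
θ = 60°
θ = 60°

60°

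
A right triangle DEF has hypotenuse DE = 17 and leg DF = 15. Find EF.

By the Pythagorean theorem: EF^2 = DE^2 - DF^2
EF^2 = 17^2 - 15^2 = 289 - 225 = 64
EF = sqrt(64) = 8

8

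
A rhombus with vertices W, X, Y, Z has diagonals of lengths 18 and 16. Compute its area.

Area of a rhombus = (d1 * d2) / 2
Area = (18 * 16) / 2
Area = 288 / 2
Area = 144

144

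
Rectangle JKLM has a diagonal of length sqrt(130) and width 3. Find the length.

The diagonal of a rectangle forms a right triangle with the two sides.
Rearranging the Pythagorean theorem: missing side = sqrt(d^2 - known^2).
= sqrt(130 - 9) = sqrt(121) = 11.

11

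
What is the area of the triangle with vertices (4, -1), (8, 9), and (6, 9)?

The Shoelace formula computes the area from vertex coordinates by summing cross products.
For vertices (4,-1), (8,9), (6,9):
Signed sum = 4*9 - 8*-1 + 8*9 - 6*9 + 6*-1 - 4*9
= 44 + 18 + -42 = 20
Area = (1/2)|20| = 10.

10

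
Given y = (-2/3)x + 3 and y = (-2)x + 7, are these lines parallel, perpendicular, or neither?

Slope of line 1: m1 = -2/3
Slope of line 2: m2 = -2
For parallel lines we need equal slopes: -2/3 != -2.
For perpendicular lines we need m1*m2 = -1: (-2/3)(-2) = 4/3 != -1.
Since neither condition holds, the lines are neither parallel nor perpendicular.

Neither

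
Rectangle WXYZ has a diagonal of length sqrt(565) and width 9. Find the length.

b = sqrt(d^2 - a^2) = sqrt(565 - 81) = sqrt(484) = 22

22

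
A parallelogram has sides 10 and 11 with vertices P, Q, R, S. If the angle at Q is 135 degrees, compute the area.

Area = 10 * 11 * sin(135°) = 110 * sqrt(2)/2 = 55*sqrt(2)

55*sqrt(2)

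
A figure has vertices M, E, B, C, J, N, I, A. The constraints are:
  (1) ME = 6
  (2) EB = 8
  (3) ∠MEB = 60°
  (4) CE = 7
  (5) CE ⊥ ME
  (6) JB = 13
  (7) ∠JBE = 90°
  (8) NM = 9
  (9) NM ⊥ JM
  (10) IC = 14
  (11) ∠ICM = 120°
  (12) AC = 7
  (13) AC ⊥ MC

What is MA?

Step 1: By the law of cosines on triangle CEM: CM² = 7² + 6² − 2·7·6·cos(90°) = 85, so CM = √85.
Step 2: By the law of cosines on triangle MCA: MA² = √85² + 7² − 2·√85·7·cos(90°) = 134, so MA = √134.

Therefore, the length of MA = √134.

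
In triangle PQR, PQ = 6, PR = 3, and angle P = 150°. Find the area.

Area = (1/2) * PQ * PR * sin(P)
Area = (1/2) * 6 * 3 * sin(150°)
Area = (1/2) * 6 * 3 * 1/2
Area = 9/2

9/2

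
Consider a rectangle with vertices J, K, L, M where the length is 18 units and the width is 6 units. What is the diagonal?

Using the Pythagorean theorem:
d² = 18² + 6² = 324 + 36 = 360
d = sqrt(360) = 6*sqrt(10)

6*sqrt(10)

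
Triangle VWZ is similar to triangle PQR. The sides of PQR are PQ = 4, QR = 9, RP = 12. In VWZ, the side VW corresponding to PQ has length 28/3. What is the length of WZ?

Similar triangles have proportional sides. Setting up the proportion:
VW / PQ = WZ / QR
28/3 / 4 = WZ / 9
WZ = 9 * 28/3 / 4 = 21.

21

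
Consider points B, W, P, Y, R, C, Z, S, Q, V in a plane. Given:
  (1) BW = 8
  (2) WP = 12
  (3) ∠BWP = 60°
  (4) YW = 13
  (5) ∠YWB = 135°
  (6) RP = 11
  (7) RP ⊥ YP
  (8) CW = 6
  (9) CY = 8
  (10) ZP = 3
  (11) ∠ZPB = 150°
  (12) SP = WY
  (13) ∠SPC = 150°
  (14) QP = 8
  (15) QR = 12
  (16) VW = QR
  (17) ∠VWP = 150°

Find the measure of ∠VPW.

From the given relations: VW = QR = 12.
Step 1: By the law of cosines on triangle PWV: PV² = 12² + 12² − 2·12·12·cos(150°) = 537.42, so PV ≈ 23.18.
Step 2: By the inverse law of cosines on triangle VPW: cos(∠VPW) = (23.18² + 12² − 12²) / (2·23.18·12) = 537.42/556.37 = 0.9659, so ∠VPW = 15°.

Therefore, the measure of angle ∠VPW = 15°.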